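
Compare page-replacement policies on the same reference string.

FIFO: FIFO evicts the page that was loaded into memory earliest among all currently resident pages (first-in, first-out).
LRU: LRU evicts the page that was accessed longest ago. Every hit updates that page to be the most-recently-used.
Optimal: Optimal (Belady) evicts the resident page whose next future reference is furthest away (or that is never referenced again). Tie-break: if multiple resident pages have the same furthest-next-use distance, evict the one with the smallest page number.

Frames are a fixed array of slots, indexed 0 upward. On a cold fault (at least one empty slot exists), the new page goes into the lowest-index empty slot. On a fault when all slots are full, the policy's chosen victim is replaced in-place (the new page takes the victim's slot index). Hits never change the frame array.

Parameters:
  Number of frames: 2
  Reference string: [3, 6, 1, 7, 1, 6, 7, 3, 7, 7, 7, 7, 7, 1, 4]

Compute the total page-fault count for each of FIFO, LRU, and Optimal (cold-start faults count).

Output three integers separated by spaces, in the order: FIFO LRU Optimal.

Answer: 9 9 8

Derivation:
--- FIFO ---
  step 0: ref 3 -> FAULT, frames=[3,-] (faults so far: 1)
  step 1: ref 6 -> FAULT, frames=[3,6] (faults so far: 2)
  step 2: ref 1 -> FAULT, evict 3, frames=[1,6] (faults so far: 3)
  step 3: ref 7 -> FAULT, evict 6, frames=[1,7] (faults so far: 4)
  step 4: ref 1 -> HIT, frames=[1,7] (faults so far: 4)
  step 5: ref 6 -> FAULT, evict 1, frames=[6,7] (faults so far: 5)
  step 6: ref 7 -> HIT, frames=[6,7] (faults so far: 5)
  step 7: ref 3 -> FAULT, evict 7, frames=[6,3] (faults so far: 6)
  step 8: ref 7 -> FAULT, evict 6, frames=[7,3] (faults so far: 7)
  step 9: ref 7 -> HIT, frames=[7,3] (faults so far: 7)
  step 10: ref 7 -> HIT, frames=[7,3] (faults so far: 7)
  step 11: ref 7 -> HIT, frames=[7,3] (faults so far: 7)
  step 12: ref 7 -> HIT, frames=[7,3] (faults so far: 7)
  step 13: ref 1 -> FAULT, evict 3, frames=[7,1] (faults so far: 8)
  step 14: ref 4 -> FAULT, evict 7, frames=[4,1] (faults so far: 9)
  FIFO total faults: 9
--- LRU ---
  step 0: ref 3 -> FAULT, frames=[3,-] (faults so far: 1)
  step 1: ref 6 -> FAULT, frames=[3,6] (faults so far: 2)
  step 2: ref 1 -> FAULT, evict 3, frames=[1,6] (faults so far: 3)
  step 3: ref 7 -> FAULT, evict 6, frames=[1,7] (faults so far: 4)
  step 4: ref 1 -> HIT, frames=[1,7] (faults so far: 4)
  step 5: ref 6 -> FAULT, evict 7, frames=[1,6] (faults so far: 5)
  step 6: ref 7 -> FAULT, evict 1, frames=[7,6] (faults so far: 6)
  step 7: ref 3 -> FAULT, evict 6, frames=[7,3] (faults so far: 7)
  step 8: ref 7 -> HIT, frames=[7,3] (faults so far: 7)
  step 9: ref 7 -> HIT, frames=[7,3] (faults so far: 7)
  step 10: ref 7 -> HIT, frames=[7,3] (faults so far: 7)
  step 11: ref 7 -> HIT, frames=[7,3] (faults so far: 7)
  step 12: ref 7 -> HIT, frames=[7,3] (faults so far: 7)
  step 13: ref 1 -> FAULT, evict 3, frames=[7,1] (faults so far: 8)
  step 14: ref 4 -> FAULT, evict 7, frames=[4,1] (faults so far: 9)
  LRU total faults: 9
--- Optimal ---
  step 0: ref 3 -> FAULT, frames=[3,-] (faults so far: 1)
  step 1: ref 6 -> FAULT, frames=[3,6] (faults so far: 2)
  step 2: ref 1 -> FAULT, evict 3, frames=[1,6] (faults so far: 3)
  step 3: ref 7 -> FAULT, evict 6, frames=[1,7] (faults so far: 4)
  step 4: ref 1 -> HIT, frames=[1,7] (faults so far: 4)
  step 5: ref 6 -> FAULT, evict 1, frames=[6,7] (faults so far: 5)
  step 6: ref 7 -> HIT, frames=[6,7] (faults so far: 5)
  step 7: ref 3 -> FAULT, evict 6, frames=[3,7] (faults so far: 6)
  step 8: ref 7 -> HIT, frames=[3,7] (faults so far: 6)
  step 9: ref 7 -> HIT, frames=[3,7] (faults so far: 6)
  step 10: ref 7 -> HIT, frames=[3,7] (faults so far: 6)
  step 11: ref 7 -> HIT, frames=[3,7] (faults so far: 6)
  step 12: ref 7 -> HIT, frames=[3,7] (faults so far: 6)
  step 13: ref 1 -> FAULT, evict 3, frames=[1,7] (faults so far: 7)
  step 14: ref 4 -> FAULT, evict 1, frames=[4,7] (faults so far: 8)
  Optimal total faults: 8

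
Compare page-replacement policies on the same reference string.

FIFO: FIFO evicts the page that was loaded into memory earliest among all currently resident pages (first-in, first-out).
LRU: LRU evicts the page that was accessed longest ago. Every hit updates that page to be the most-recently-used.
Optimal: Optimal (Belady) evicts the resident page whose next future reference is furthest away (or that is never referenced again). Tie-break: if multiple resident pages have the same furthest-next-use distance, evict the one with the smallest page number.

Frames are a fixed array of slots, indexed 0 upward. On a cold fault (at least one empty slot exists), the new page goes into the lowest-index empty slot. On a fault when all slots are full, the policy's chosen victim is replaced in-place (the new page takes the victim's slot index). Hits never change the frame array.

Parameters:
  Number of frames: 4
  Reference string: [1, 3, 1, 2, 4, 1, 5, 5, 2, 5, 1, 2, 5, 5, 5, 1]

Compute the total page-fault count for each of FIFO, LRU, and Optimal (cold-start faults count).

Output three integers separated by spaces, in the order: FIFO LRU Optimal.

--- FIFO ---
  step 0: ref 1 -> FAULT, frames=[1,-,-,-] (faults so far: 1)
  step 1: ref 3 -> FAULT, frames=[1,3,-,-] (faults so far: 2)
  step 2: ref 1 -> HIT, frames=[1,3,-,-] (faults so far: 2)
  step 3: ref 2 -> FAULT, frames=[1,3,2,-] (faults so far: 3)
  step 4: ref 4 -> FAULT, frames=[1,3,2,4] (faults so far: 4)
  step 5: ref 1 -> HIT, frames=[1,3,2,4] (faults so far: 4)
  step 6: ref 5 -> FAULT, evict 1, frames=[5,3,2,4] (faults so far: 5)
  step 7: ref 5 -> HIT, frames=[5,3,2,4] (faults so far: 5)
  step 8: ref 2 -> HIT, frames=[5,3,2,4] (faults so far: 5)
  step 9: ref 5 -> HIT, frames=[5,3,2,4] (faults so far: 5)
  step 10: ref 1 -> FAULT, evict 3, frames=[5,1,2,4] (faults so far: 6)
  step 11: ref 2 -> HIT, frames=[5,1,2,4] (faults so far: 6)
  step 12: ref 5 -> HIT, frames=[5,1,2,4] (faults so far: 6)
  step 13: ref 5 -> HIT, frames=[5,1,2,4] (faults so far: 6)
  step 14: ref 5 -> HIT, frames=[5,1,2,4] (faults so far: 6)
  step 15: ref 1 -> HIT, frames=[5,1,2,4] (faults so far: 6)
  FIFO total faults: 6
--- LRU ---
  step 0: ref 1 -> FAULT, frames=[1,-,-,-] (faults so far: 1)
  step 1: ref 3 -> FAULT, frames=[1,3,-,-] (faults so far: 2)
  step 2: ref 1 -> HIT, frames=[1,3,-,-] (faults so far: 2)
  step 3: ref 2 -> FAULT, frames=[1,3,2,-] (faults so far: 3)
  step 4: ref 4 -> FAULT, frames=[1,3,2,4] (faults so far: 4)
  step 5: ref 1 -> HIT, frames=[1,3,2,4] (faults so far: 4)
  step 6: ref 5 -> FAULT, evict 3, frames=[1,5,2,4] (faults so far: 5)
  step 7: ref 5 -> HIT, frames=[1,5,2,4] (faults so far: 5)
  step 8: ref 2 -> HIT, frames=[1,5,2,4] (faults so far: 5)
  step 9: ref 5 -> HIT, frames=[1,5,2,4] (faults so far: 5)
  step 10: ref 1 -> HIT, frames=[1,5,2,4] (faults so far: 5)
  step 11: ref 2 -> HIT, frames=[1,5,2,4] (faults so far: 5)
  step 12: ref 5 -> HIT, frames=[1,5,2,4] (faults so far: 5)
  step 13: ref 5 -> HIT, frames=[1,5,2,4] (faults so far: 5)
  step 14: ref 5 -> HIT, frames=[1,5,2,4] (faults so far: 5)
  step 15: ref 1 -> HIT, frames=[1,5,2,4] (faults so far: 5)
  LRU total faults: 5
--- Optimal ---
  step 0: ref 1 -> FAULT, frames=[1,-,-,-] (faults so far: 1)
  step 1: ref 3 -> FAULT, frames=[1,3,-,-] (faults so far: 2)
  step 2: ref 1 -> HIT, frames=[1,3,-,-] (faults so far: 2)
  step 3: ref 2 -> FAULT, frames=[1,3,2,-] (faults so far: 3)
  step 4: ref 4 -> FAULT, frames=[1,3,2,4] (faults so far: 4)
  step 5: ref 1 -> HIT, frames=[1,3,2,4] (faults so far: 4)
  step 6: ref 5 -> FAULT, evict 3, frames=[1,5,2,4] (faults so far: 5)
  step 7: ref 5 -> HIT, frames=[1,5,2,4] (faults so far: 5)
  step 8: ref 2 -> HIT, frames=[1,5,2,4] (faults so far: 5)
  step 9: ref 5 -> HIT, frames=[1,5,2,4] (faults so far: 5)
  step 10: ref 1 -> HIT, frames=[1,5,2,4] (faults so far: 5)
  step 11: ref 2 -> HIT, frames=[1,5,2,4] (faults so far: 5)
  step 12: ref 5 -> HIT, frames=[1,5,2,4] (faults so far: 5)
  step 13: ref 5 -> HIT, frames=[1,5,2,4] (faults so far: 5)
  step 14: ref 5 -> HIT, frames=[1,5,2,4] (faults so far: 5)
  step 15: ref 1 -> HIT, frames=[1,5,2,4] (faults so far: 5)
  Optimal total faults: 5

Answer: 6 5 5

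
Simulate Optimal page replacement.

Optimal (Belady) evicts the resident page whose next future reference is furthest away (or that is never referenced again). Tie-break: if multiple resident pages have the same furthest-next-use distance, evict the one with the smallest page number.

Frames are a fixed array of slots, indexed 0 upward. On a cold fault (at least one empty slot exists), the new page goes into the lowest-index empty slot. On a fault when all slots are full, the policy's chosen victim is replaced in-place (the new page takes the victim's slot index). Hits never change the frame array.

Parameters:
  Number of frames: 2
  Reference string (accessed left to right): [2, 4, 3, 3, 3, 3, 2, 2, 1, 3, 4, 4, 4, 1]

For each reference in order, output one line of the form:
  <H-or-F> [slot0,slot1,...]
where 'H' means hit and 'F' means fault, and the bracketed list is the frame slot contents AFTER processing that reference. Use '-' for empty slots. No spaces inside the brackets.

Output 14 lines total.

F [2,-]
F [2,4]
F [2,3]
H [2,3]
H [2,3]
H [2,3]
H [2,3]
H [2,3]
F [1,3]
H [1,3]
F [1,4]
H [1,4]
H [1,4]
H [1,4]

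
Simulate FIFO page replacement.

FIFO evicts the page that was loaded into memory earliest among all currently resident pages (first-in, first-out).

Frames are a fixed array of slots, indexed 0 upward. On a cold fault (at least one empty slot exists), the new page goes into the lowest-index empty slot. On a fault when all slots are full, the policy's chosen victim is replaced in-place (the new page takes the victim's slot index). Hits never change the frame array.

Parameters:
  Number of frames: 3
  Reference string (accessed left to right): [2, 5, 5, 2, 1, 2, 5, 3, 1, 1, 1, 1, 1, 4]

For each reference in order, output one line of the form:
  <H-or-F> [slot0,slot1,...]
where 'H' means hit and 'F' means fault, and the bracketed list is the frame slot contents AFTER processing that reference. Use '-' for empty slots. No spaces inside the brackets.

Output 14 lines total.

F [2,-,-]
F [2,5,-]
H [2,5,-]
H [2,5,-]
F [2,5,1]
H [2,5,1]
H [2,5,1]
F [3,5,1]
H [3,5,1]
H [3,5,1]
H [3,5,1]
H [3,5,1]
H [3,5,1]
F [3,4,1]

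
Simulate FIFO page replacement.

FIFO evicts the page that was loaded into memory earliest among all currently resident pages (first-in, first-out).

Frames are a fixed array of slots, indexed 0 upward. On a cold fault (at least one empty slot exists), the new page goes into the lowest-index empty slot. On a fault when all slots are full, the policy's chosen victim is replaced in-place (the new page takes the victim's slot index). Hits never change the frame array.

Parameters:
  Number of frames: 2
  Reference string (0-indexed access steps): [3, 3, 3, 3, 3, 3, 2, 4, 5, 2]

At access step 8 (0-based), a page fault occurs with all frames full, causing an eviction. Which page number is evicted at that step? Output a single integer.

Step 0: ref 3 -> FAULT, frames=[3,-]
Step 1: ref 3 -> HIT, frames=[3,-]
Step 2: ref 3 -> HIT, frames=[3,-]
Step 3: ref 3 -> HIT, frames=[3,-]
Step 4: ref 3 -> HIT, frames=[3,-]
Step 5: ref 3 -> HIT, frames=[3,-]
Step 6: ref 2 -> FAULT, frames=[3,2]
Step 7: ref 4 -> FAULT, evict 3, frames=[4,2]
Step 8: ref 5 -> FAULT, evict 2, frames=[4,5]
At step 8: evicted page 2

Answer: 2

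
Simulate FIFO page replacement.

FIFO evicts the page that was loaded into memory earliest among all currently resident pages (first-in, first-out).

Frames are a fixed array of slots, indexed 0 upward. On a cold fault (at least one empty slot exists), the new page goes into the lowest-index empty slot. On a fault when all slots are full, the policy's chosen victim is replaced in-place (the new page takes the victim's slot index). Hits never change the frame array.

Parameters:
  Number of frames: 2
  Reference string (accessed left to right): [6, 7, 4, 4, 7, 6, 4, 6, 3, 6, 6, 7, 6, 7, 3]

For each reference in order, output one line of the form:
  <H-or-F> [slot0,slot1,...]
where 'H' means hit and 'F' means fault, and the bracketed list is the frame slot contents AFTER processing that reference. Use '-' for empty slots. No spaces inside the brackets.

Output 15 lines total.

F [6,-]
F [6,7]
F [4,7]
H [4,7]
H [4,7]
F [4,6]
H [4,6]
H [4,6]
F [3,6]
H [3,6]
H [3,6]
F [3,7]
F [6,7]
H [6,7]
F [6,3]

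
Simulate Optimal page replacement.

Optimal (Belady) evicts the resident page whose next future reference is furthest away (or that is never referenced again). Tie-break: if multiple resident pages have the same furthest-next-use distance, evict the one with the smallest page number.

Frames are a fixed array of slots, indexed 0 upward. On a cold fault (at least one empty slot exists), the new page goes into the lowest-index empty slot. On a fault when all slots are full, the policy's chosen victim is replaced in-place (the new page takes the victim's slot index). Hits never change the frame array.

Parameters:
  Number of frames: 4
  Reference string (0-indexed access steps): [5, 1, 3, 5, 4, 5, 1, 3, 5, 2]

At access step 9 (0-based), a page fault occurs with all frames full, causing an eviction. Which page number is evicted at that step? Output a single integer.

Answer: 1

Derivation:
Step 0: ref 5 -> FAULT, frames=[5,-,-,-]
Step 1: ref 1 -> FAULT, frames=[5,1,-,-]
Step 2: ref 3 -> FAULT, frames=[5,1,3,-]
Step 3: ref 5 -> HIT, frames=[5,1,3,-]
Step 4: ref 4 -> FAULT, frames=[5,1,3,4]
Step 5: ref 5 -> HIT, frames=[5,1,3,4]
Step 6: ref 1 -> HIT, frames=[5,1,3,4]
Step 7: ref 3 -> HIT, frames=[5,1,3,4]
Step 8: ref 5 -> HIT, frames=[5,1,3,4]
Step 9: ref 2 -> FAULT, evict 1, frames=[5,2,3,4]
At step 9: evicted page 1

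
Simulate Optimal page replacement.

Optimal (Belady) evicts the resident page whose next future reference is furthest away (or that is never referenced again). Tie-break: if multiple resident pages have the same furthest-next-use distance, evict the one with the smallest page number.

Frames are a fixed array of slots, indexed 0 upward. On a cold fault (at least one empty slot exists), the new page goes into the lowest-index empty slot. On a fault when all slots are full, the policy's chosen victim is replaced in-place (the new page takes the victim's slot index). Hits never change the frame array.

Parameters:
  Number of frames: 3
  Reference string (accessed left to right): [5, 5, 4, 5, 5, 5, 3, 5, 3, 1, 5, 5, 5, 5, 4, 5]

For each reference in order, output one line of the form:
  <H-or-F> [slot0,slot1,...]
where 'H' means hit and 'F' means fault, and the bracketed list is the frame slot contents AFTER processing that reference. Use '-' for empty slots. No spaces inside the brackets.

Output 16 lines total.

F [5,-,-]
H [5,-,-]
F [5,4,-]
H [5,4,-]
H [5,4,-]
H [5,4,-]
F [5,4,3]
H [5,4,3]
H [5,4,3]
F [5,4,1]
H [5,4,1]
H [5,4,1]
H [5,4,1]
H [5,4,1]
H [5,4,1]
H [5,4,1]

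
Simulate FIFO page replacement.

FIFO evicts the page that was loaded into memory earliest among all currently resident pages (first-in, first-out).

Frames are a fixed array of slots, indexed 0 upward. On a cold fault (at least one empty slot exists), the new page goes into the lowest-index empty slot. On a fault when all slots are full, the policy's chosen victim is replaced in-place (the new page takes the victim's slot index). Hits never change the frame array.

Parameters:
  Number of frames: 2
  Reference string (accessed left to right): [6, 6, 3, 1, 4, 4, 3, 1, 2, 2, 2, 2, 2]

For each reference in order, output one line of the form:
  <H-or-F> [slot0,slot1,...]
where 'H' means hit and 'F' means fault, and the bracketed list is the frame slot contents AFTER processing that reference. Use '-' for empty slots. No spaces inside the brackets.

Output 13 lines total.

F [6,-]
H [6,-]
F [6,3]
F [1,3]
F [1,4]
H [1,4]
F [3,4]
F [3,1]
F [2,1]
H [2,1]
H [2,1]
H [2,1]
H [2,1]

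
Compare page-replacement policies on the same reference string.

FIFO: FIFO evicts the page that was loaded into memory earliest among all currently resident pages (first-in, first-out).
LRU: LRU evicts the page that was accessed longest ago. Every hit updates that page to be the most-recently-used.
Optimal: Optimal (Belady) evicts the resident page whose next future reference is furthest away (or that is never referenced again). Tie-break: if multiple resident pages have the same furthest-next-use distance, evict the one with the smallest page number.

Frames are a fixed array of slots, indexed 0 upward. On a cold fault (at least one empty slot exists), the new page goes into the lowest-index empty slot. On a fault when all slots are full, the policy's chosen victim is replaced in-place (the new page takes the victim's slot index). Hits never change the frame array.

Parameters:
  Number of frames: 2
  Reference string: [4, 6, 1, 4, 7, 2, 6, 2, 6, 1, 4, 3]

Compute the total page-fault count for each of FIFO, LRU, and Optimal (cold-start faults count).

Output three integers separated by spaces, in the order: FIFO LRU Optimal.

--- FIFO ---
  step 0: ref 4 -> FAULT, frames=[4,-] (faults so far: 1)
  step 1: ref 6 -> FAULT, frames=[4,6] (faults so far: 2)
  step 2: ref 1 -> FAULT, evict 4, frames=[1,6] (faults so far: 3)
  step 3: ref 4 -> FAULT, evict 6, frames=[1,4] (faults so far: 4)
  step 4: ref 7 -> FAULT, evict 1, frames=[7,4] (faults so far: 5)
  step 5: ref 2 -> FAULT, evict 4, frames=[7,2] (faults so far: 6)
  step 6: ref 6 -> FAULT, evict 7, frames=[6,2] (faults so far: 7)
  step 7: ref 2 -> HIT, frames=[6,2] (faults so far: 7)
  step 8: ref 6 -> HIT, frames=[6,2] (faults so far: 7)
  step 9: ref 1 -> FAULT, evict 2, frames=[6,1] (faults so far: 8)
  step 10: ref 4 -> FAULT, evict 6, frames=[4,1] (faults so far: 9)
  step 11: ref 3 -> FAULT, evict 1, frames=[4,3] (faults so far: 10)
  FIFO total faults: 10
--- LRU ---
  step 0: ref 4 -> FAULT, frames=[4,-] (faults so far: 1)
  step 1: ref 6 -> FAULT, frames=[4,6] (faults so far: 2)
  step 2: ref 1 -> FAULT, evict 4, frames=[1,6] (faults so far: 3)
  step 3: ref 4 -> FAULT, evict 6, frames=[1,4] (faults so far: 4)
  step 4: ref 7 -> FAULT, evict 1, frames=[7,4] (faults so far: 5)
  step 5: ref 2 -> FAULT, evict 4, frames=[7,2] (faults so far: 6)
  step 6: ref 6 -> FAULT, evict 7, frames=[6,2] (faults so far: 7)
  step 7: ref 2 -> HIT, frames=[6,2] (faults so far: 7)
  step 8: ref 6 -> HIT, frames=[6,2] (faults so far: 7)
  step 9: ref 1 -> FAULT, evict 2, frames=[6,1] (faults so far: 8)
  step 10: ref 4 -> FAULT, evict 6, frames=[4,1] (faults so far: 9)
  step 11: ref 3 -> FAULT, evict 1, frames=[4,3] (faults so far: 10)
  LRU total faults: 10
--- Optimal ---
  step 0: ref 4 -> FAULT, frames=[4,-] (faults so far: 1)
  step 1: ref 6 -> FAULT, frames=[4,6] (faults so far: 2)
  step 2: ref 1 -> FAULT, evict 6, frames=[4,1] (faults so far: 3)
  step 3: ref 4 -> HIT, frames=[4,1] (faults so far: 3)
  step 4: ref 7 -> FAULT, evict 4, frames=[7,1] (faults so far: 4)
  step 5: ref 2 -> FAULT, evict 7, frames=[2,1] (faults so far: 5)
  step 6: ref 6 -> FAULT, evict 1, frames=[2,6] (faults so far: 6)
  step 7: ref 2 -> HIT, frames=[2,6] (faults so far: 6)
  step 8: ref 6 -> HIT, frames=[2,6] (faults so far: 6)
  step 9: ref 1 -> FAULT, evict 2, frames=[1,6] (faults so far: 7)
  step 10: ref 4 -> FAULT, evict 1, frames=[4,6] (faults so far: 8)
  step 11: ref 3 -> FAULT, evict 4, frames=[3,6] (faults so far: 9)
  Optimal total faults: 9

Answer: 10 10 9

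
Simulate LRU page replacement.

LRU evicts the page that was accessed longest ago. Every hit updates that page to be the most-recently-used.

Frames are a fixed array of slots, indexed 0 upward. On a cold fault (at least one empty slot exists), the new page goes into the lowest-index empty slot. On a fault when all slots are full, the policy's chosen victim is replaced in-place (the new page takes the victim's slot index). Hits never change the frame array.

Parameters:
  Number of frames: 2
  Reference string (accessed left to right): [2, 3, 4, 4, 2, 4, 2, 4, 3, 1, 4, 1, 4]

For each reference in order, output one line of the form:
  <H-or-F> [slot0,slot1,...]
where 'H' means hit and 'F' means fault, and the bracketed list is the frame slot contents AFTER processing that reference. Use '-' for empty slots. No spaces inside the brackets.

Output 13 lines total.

F [2,-]
F [2,3]
F [4,3]
H [4,3]
F [4,2]
H [4,2]
H [4,2]
H [4,2]
F [4,3]
F [1,3]
F [1,4]
H [1,4]
H [1,4]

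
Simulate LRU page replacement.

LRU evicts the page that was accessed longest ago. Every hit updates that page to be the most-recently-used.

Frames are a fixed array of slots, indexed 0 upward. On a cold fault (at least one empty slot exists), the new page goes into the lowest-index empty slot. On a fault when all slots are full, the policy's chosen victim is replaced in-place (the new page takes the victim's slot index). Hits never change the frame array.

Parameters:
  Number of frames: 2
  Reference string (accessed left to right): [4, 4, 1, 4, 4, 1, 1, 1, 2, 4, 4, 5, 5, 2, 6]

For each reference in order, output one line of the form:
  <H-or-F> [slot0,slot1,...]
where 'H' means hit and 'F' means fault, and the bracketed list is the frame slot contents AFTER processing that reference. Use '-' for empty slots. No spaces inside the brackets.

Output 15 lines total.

F [4,-]
H [4,-]
F [4,1]
H [4,1]
H [4,1]
H [4,1]
H [4,1]
H [4,1]
F [2,1]
F [2,4]
H [2,4]
F [5,4]
H [5,4]
F [5,2]
F [6,2]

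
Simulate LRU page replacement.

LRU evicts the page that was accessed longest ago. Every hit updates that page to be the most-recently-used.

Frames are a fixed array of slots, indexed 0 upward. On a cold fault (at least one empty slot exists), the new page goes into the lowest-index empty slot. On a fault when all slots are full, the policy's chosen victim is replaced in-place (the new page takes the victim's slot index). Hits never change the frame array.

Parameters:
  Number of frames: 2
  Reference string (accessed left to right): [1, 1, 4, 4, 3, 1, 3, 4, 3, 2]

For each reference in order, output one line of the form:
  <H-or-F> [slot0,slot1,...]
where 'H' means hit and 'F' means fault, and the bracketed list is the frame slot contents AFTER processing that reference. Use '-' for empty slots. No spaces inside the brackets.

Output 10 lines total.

F [1,-]
H [1,-]
F [1,4]
H [1,4]
F [3,4]
F [3,1]
H [3,1]
F [3,4]
H [3,4]
F [3,2]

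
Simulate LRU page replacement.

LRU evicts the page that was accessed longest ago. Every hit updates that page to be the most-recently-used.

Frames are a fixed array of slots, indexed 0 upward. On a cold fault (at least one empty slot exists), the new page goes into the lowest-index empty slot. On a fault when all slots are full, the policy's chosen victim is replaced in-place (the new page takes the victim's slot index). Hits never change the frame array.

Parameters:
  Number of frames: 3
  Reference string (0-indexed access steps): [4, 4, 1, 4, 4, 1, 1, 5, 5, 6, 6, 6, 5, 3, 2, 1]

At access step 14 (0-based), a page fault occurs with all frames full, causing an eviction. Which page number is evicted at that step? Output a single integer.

Step 0: ref 4 -> FAULT, frames=[4,-,-]
Step 1: ref 4 -> HIT, frames=[4,-,-]
Step 2: ref 1 -> FAULT, frames=[4,1,-]
Step 3: ref 4 -> HIT, frames=[4,1,-]
Step 4: ref 4 -> HIT, frames=[4,1,-]
Step 5: ref 1 -> HIT, frames=[4,1,-]
Step 6: ref 1 -> HIT, frames=[4,1,-]
Step 7: ref 5 -> FAULT, frames=[4,1,5]
Step 8: ref 5 -> HIT, frames=[4,1,5]
Step 9: ref 6 -> FAULT, evict 4, frames=[6,1,5]
Step 10: ref 6 -> HIT, frames=[6,1,5]
Step 11: ref 6 -> HIT, frames=[6,1,5]
Step 12: ref 5 -> HIT, frames=[6,1,5]
Step 13: ref 3 -> FAULT, evict 1, frames=[6,3,5]
Step 14: ref 2 -> FAULT, evict 6, frames=[2,3,5]
At step 14: evicted page 6

Answer: 6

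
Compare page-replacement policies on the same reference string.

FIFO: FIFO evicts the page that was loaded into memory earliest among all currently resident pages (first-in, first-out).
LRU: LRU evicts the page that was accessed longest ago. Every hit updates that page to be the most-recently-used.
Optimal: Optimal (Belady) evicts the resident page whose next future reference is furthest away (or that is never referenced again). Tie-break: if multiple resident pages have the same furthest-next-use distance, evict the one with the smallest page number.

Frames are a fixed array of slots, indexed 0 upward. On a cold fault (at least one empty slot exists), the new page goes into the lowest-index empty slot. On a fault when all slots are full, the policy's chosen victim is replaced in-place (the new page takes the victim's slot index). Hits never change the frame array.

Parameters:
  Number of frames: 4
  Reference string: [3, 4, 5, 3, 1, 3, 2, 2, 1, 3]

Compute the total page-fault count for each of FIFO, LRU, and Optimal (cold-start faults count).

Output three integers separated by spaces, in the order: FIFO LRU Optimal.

--- FIFO ---
  step 0: ref 3 -> FAULT, frames=[3,-,-,-] (faults so far: 1)
  step 1: ref 4 -> FAULT, frames=[3,4,-,-] (faults so far: 2)
  step 2: ref 5 -> FAULT, frames=[3,4,5,-] (faults so far: 3)
  step 3: ref 3 -> HIT, frames=[3,4,5,-] (faults so far: 3)
  step 4: ref 1 -> FAULT, frames=[3,4,5,1] (faults so far: 4)
  step 5: ref 3 -> HIT, frames=[3,4,5,1] (faults so far: 4)
  step 6: ref 2 -> FAULT, evict 3, frames=[2,4,5,1] (faults so far: 5)
  step 7: ref 2 -> HIT, frames=[2,4,5,1] (faults so far: 5)
  step 8: ref 1 -> HIT, frames=[2,4,5,1] (faults so far: 5)
  step 9: ref 3 -> FAULT, evict 4, frames=[2,3,5,1] (faults so far: 6)
  FIFO total faults: 6
--- LRU ---
  step 0: ref 3 -> FAULT, frames=[3,-,-,-] (faults so far: 1)
  step 1: ref 4 -> FAULT, frames=[3,4,-,-] (faults so far: 2)
  step 2: ref 5 -> FAULT, frames=[3,4,5,-] (faults so far: 3)
  step 3: ref 3 -> HIT, frames=[3,4,5,-] (faults so far: 3)
  step 4: ref 1 -> FAULT, frames=[3,4,5,1] (faults so far: 4)
  step 5: ref 3 -> HIT, frames=[3,4,5,1] (faults so far: 4)
  step 6: ref 2 -> FAULT, evict 4, frames=[3,2,5,1] (faults so far: 5)
  step 7: ref 2 -> HIT, frames=[3,2,5,1] (faults so far: 5)
  step 8: ref 1 -> HIT, frames=[3,2,5,1] (faults so far: 5)
  step 9: ref 3 -> HIT, frames=[3,2,5,1] (faults so far: 5)
  LRU total faults: 5
--- Optimal ---
  step 0: ref 3 -> FAULT, frames=[3,-,-,-] (faults so far: 1)
  step 1: ref 4 -> FAULT, frames=[3,4,-,-] (faults so far: 2)
  step 2: ref 5 -> FAULT, frames=[3,4,5,-] (faults so far: 3)
  step 3: ref 3 -> HIT, frames=[3,4,5,-] (faults so far: 3)
  step 4: ref 1 -> FAULT, frames=[3,4,5,1] (faults so far: 4)
  step 5: ref 3 -> HIT, frames=[3,4,5,1] (faults so far: 4)
  step 6: ref 2 -> FAULT, evict 4, frames=[3,2,5,1] (faults so far: 5)
  step 7: ref 2 -> HIT, frames=[3,2,5,1] (faults so far: 5)
  step 8: ref 1 -> HIT, frames=[3,2,5,1] (faults so far: 5)
  step 9: ref 3 -> HIT, frames=[3,2,5,1] (faults so far: 5)
  Optimal total faults: 5

Answer: 6 5 5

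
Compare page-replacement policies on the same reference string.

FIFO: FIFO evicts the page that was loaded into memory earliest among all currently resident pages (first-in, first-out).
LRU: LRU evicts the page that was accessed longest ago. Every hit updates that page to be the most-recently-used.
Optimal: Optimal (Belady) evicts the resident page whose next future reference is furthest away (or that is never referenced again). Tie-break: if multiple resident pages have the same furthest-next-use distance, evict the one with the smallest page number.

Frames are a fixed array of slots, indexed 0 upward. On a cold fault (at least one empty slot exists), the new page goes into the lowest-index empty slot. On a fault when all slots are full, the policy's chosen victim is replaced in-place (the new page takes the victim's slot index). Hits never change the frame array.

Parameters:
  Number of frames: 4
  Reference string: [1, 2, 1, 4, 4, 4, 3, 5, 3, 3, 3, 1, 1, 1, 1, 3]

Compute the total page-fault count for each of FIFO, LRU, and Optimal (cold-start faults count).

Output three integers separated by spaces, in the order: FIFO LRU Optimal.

Answer: 6 5 5

Derivation:
--- FIFO ---
  step 0: ref 1 -> FAULT, frames=[1,-,-,-] (faults so far: 1)
  step 1: ref 2 -> FAULT, frames=[1,2,-,-] (faults so far: 2)
  step 2: ref 1 -> HIT, frames=[1,2,-,-] (faults so far: 2)
  step 3: ref 4 -> FAULT, frames=[1,2,4,-] (faults so far: 3)
  step 4: ref 4 -> HIT, frames=[1,2,4,-] (faults so far: 3)
  step 5: ref 4 -> HIT, frames=[1,2,4,-] (faults so far: 3)
  step 6: ref 3 -> FAULT, frames=[1,2,4,3] (faults so far: 4)
  step 7: ref 5 -> FAULT, evict 1, frames=[5,2,4,3] (faults so far: 5)
  step 8: ref 3 -> HIT, frames=[5,2,4,3] (faults so far: 5)
  step 9: ref 3 -> HIT, frames=[5,2,4,3] (faults so far: 5)
  step 10: ref 3 -> HIT, frames=[5,2,4,3] (faults so far: 5)
  step 11: ref 1 -> FAULT, evict 2, frames=[5,1,4,3] (faults so far: 6)
  step 12: ref 1 -> HIT, frames=[5,1,4,3] (faults so far: 6)
  step 13: ref 1 -> HIT, frames=[5,1,4,3] (faults so far: 6)
  step 14: ref 1 -> HIT, frames=[5,1,4,3] (faults so far: 6)
  step 15: ref 3 -> HIT, frames=[5,1,4,3] (faults so far: 6)
  FIFO total faults: 6
--- LRU ---
  step 0: ref 1 -> FAULT, frames=[1,-,-,-] (faults so far: 1)
  step 1: ref 2 -> FAULT, frames=[1,2,-,-] (faults so far: 2)
  step 2: ref 1 -> HIT, frames=[1,2,-,-] (faults so far: 2)
  step 3: ref 4 -> FAULT, frames=[1,2,4,-] (faults so far: 3)
  step 4: ref 4 -> HIT, frames=[1,2,4,-] (faults so far: 3)
  step 5: ref 4 -> HIT, frames=[1,2,4,-] (faults so far: 3)
  step 6: ref 3 -> FAULT, frames=[1,2,4,3] (faults so far: 4)
  step 7: ref 5 -> FAULT, evict 2, frames=[1,5,4,3] (faults so far: 5)
  step 8: ref 3 -> HIT, frames=[1,5,4,3] (faults so far: 5)
  step 9: ref 3 -> HIT, frames=[1,5,4,3] (faults so far: 5)
  step 10: ref 3 -> HIT, frames=[1,5,4,3] (faults so far: 5)
  step 11: ref 1 -> HIT, frames=[1,5,4,3] (faults so far: 5)
  step 12: ref 1 -> HIT, frames=[1,5,4,3] (faults so far: 5)
  step 13: ref 1 -> HIT, frames=[1,5,4,3] (faults so far: 5)
  step 14: ref 1 -> HIT, frames=[1,5,4,3] (faults so far: 5)
  step 15: ref 3 -> HIT, frames=[1,5,4,3] (faults so far: 5)
  LRU total faults: 5
--- Optimal ---
  step 0: ref 1 -> FAULT, frames=[1,-,-,-] (faults so far: 1)
  step 1: ref 2 -> FAULT, frames=[1,2,-,-] (faults so far: 2)
  step 2: ref 1 -> HIT, frames=[1,2,-,-] (faults so far: 2)
  step 3: ref 4 -> FAULT, frames=[1,2,4,-] (faults so far: 3)
  step 4: ref 4 -> HIT, frames=[1,2,4,-] (faults so far: 3)
  step 5: ref 4 -> HIT, frames=[1,2,4,-] (faults so far: 3)
  step 6: ref 3 -> FAULT, frames=[1,2,4,3] (faults so far: 4)
  step 7: ref 5 -> FAULT, evict 2, frames=[1,5,4,3] (faults so far: 5)
  step 8: ref 3 -> HIT, frames=[1,5,4,3] (faults so far: 5)
  step 9: ref 3 -> HIT, frames=[1,5,4,3] (faults so far: 5)
  step 10: ref 3 -> HIT, frames=[1,5,4,3] (faults so far: 5)
  step 11: ref 1 -> HIT, frames=[1,5,4,3] (faults so far: 5)
  step 12: ref 1 -> HIT, frames=[1,5,4,3] (faults so far: 5)
  step 13: ref 1 -> HIT, frames=[1,5,4,3] (faults so far: 5)
  step 14: ref 1 -> HIT, frames=[1,5,4,3] (faults so far: 5)
  step 15: ref 3 -> HIT, frames=[1,5,4,3] (faults so far: 5)
  Optimal total faults: 5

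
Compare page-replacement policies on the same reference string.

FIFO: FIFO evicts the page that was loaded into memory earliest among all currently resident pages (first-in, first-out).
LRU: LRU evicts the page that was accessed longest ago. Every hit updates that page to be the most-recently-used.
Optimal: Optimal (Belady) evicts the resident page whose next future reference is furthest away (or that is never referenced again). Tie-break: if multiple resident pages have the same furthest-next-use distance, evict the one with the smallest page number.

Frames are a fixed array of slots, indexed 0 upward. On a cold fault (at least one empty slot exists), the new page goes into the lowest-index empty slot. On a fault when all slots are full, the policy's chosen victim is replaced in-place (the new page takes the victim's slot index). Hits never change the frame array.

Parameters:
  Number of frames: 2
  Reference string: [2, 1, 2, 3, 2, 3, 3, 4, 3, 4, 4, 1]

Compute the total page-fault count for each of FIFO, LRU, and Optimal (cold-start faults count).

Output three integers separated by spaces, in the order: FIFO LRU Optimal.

Answer: 7 5 5

Derivation:
--- FIFO ---
  step 0: ref 2 -> FAULT, frames=[2,-] (faults so far: 1)
  step 1: ref 1 -> FAULT, frames=[2,1] (faults so far: 2)
  step 2: ref 2 -> HIT, frames=[2,1] (faults so far: 2)
  step 3: ref 3 -> FAULT, evict 2, frames=[3,1] (faults so far: 3)
  step 4: ref 2 -> FAULT, evict 1, frames=[3,2] (faults so far: 4)
  step 5: ref 3 -> HIT, frames=[3,2] (faults so far: 4)
  step 6: ref 3 -> HIT, frames=[3,2] (faults so far: 4)
  step 7: ref 4 -> FAULT, evict 3, frames=[4,2] (faults so far: 5)
  step 8: ref 3 -> FAULT, evict 2, frames=[4,3] (faults so far: 6)
  step 9: ref 4 -> HIT, frames=[4,3] (faults so far: 6)
  step 10: ref 4 -> HIT, frames=[4,3] (faults so far: 6)
  step 11: ref 1 -> FAULT, evict 4, frames=[1,3] (faults so far: 7)
  FIFO total faults: 7
--- LRU ---
  step 0: ref 2 -> FAULT, frames=[2,-] (faults so far: 1)
  step 1: ref 1 -> FAULT, frames=[2,1] (faults so far: 2)
  step 2: ref 2 -> HIT, frames=[2,1] (faults so far: 2)
  step 3: ref 3 -> FAULT, evict 1, frames=[2,3] (faults so far: 3)
  step 4: ref 2 -> HIT, frames=[2,3] (faults so far: 3)
  step 5: ref 3 -> HIT, frames=[2,3] (faults so far: 3)
  step 6: ref 3 -> HIT, frames=[2,3] (faults so far: 3)
  step 7: ref 4 -> FAULT, evict 2, frames=[4,3] (faults so far: 4)
  step 8: ref 3 -> HIT, frames=[4,3] (faults so far: 4)
  step 9: ref 4 -> HIT, frames=[4,3] (faults so far: 4)
  step 10: ref 4 -> HIT, frames=[4,3] (faults so far: 4)
  step 11: ref 1 -> FAULT, evict 3, frames=[4,1] (faults so far: 5)
  LRU total faults: 5
--- Optimal ---
  step 0: ref 2 -> FAULT, frames=[2,-] (faults so far: 1)
  step 1: ref 1 -> FAULT, frames=[2,1] (faults so far: 2)
  step 2: ref 2 -> HIT, frames=[2,1] (faults so far: 2)
  step 3: ref 3 -> FAULT, evict 1, frames=[2,3] (faults so far: 3)
  step 4: ref 2 -> HIT, frames=[2,3] (faults so far: 3)
  step 5: ref 3 -> HIT, frames=[2,3] (faults so far: 3)
  step 6: ref 3 -> HIT, frames=[2,3] (faults so far: 3)
  step 7: ref 4 -> FAULT, evict 2, frames=[4,3] (faults so far: 4)
  step 8: ref 3 -> HIT, frames=[4,3] (faults so far: 4)
  step 9: ref 4 -> HIT, frames=[4,3] (faults so far: 4)
  step 10: ref 4 -> HIT, frames=[4,3] (faults so far: 4)
  step 11: ref 1 -> FAULT, evict 3, frames=[4,1] (faults so far: 5)
  Optimal total faults: 5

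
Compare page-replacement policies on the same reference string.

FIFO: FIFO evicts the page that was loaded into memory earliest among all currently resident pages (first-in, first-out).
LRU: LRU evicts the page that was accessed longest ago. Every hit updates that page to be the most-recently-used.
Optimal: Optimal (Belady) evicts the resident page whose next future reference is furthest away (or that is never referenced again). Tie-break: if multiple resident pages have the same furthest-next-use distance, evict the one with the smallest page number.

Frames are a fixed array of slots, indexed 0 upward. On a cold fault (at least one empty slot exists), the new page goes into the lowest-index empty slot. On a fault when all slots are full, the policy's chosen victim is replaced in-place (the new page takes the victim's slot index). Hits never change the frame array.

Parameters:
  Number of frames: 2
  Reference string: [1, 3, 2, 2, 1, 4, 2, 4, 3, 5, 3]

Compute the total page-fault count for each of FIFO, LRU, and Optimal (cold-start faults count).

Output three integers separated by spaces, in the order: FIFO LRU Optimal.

Answer: 8 8 6

Derivation:
--- FIFO ---
  step 0: ref 1 -> FAULT, frames=[1,-] (faults so far: 1)
  step 1: ref 3 -> FAULT, frames=[1,3] (faults so far: 2)
  step 2: ref 2 -> FAULT, evict 1, frames=[2,3] (faults so far: 3)
  step 3: ref 2 -> HIT, frames=[2,3] (faults so far: 3)
  step 4: ref 1 -> FAULT, evict 3, frames=[2,1] (faults so far: 4)
  step 5: ref 4 -> FAULT, evict 2, frames=[4,1] (faults so far: 5)
  step 6: ref 2 -> FAULT, evict 1, frames=[4,2] (faults so far: 6)
  step 7: ref 4 -> HIT, frames=[4,2] (faults so far: 6)
  step 8: ref 3 -> FAULT, evict 4, frames=[3,2] (faults so far: 7)
  step 9: ref 5 -> FAULT, evict 2, frames=[3,5] (faults so far: 8)
  step 10: ref 3 -> HIT, frames=[3,5] (faults so far: 8)
  FIFO total faults: 8
--- LRU ---
  step 0: ref 1 -> FAULT, frames=[1,-] (faults so far: 1)
  step 1: ref 3 -> FAULT, frames=[1,3] (faults so far: 2)
  step 2: ref 2 -> FAULT, evict 1, frames=[2,3] (faults so far: 3)
  step 3: ref 2 -> HIT, frames=[2,3] (faults so far: 3)
  step 4: ref 1 -> FAULT, evict 3, frames=[2,1] (faults so far: 4)
  step 5: ref 4 -> FAULT, evict 2, frames=[4,1] (faults so far: 5)
  step 6: ref 2 -> FAULT, evict 1, frames=[4,2] (faults so far: 6)
  step 7: ref 4 -> HIT, frames=[4,2] (faults so far: 6)
  step 8: ref 3 -> FAULT, evict 2, frames=[4,3] (faults so far: 7)
  step 9: ref 5 -> FAULT, evict 4, frames=[5,3] (faults so far: 8)
  step 10: ref 3 -> HIT, frames=[5,3] (faults so far: 8)
  LRU total faults: 8
--- Optimal ---
  step 0: ref 1 -> FAULT, frames=[1,-] (faults so far: 1)
  step 1: ref 3 -> FAULT, frames=[1,3] (faults so far: 2)
  step 2: ref 2 -> FAULT, evict 3, frames=[1,2] (faults so far: 3)
  step 3: ref 2 -> HIT, frames=[1,2] (faults so far: 3)
  step 4: ref 1 -> HIT, frames=[1,2] (faults so far: 3)
  step 5: ref 4 -> FAULT, evict 1, frames=[4,2] (faults so far: 4)
  step 6: ref 2 -> HIT, frames=[4,2] (faults so far: 4)
  step 7: ref 4 -> HIT, frames=[4,2] (faults so far: 4)
  step 8: ref 3 -> FAULT, evict 2, frames=[4,3] (faults so far: 5)
  step 9: ref 5 -> FAULT, evict 4, frames=[5,3] (faults so far: 6)
  step 10: ref 3 -> HIT, frames=[5,3] (faults so far: 6)
  Optimal total faults: 6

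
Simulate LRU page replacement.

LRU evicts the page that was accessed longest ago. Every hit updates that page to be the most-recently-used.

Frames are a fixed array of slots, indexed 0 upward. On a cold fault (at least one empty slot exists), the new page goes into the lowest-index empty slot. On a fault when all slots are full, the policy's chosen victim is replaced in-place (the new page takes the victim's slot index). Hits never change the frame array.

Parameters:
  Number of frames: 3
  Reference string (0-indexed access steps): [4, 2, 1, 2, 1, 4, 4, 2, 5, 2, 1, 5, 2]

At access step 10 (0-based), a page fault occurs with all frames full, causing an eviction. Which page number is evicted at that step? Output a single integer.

Step 0: ref 4 -> FAULT, frames=[4,-,-]
Step 1: ref 2 -> FAULT, frames=[4,2,-]
Step 2: ref 1 -> FAULT, frames=[4,2,1]
Step 3: ref 2 -> HIT, frames=[4,2,1]
Step 4: ref 1 -> HIT, frames=[4,2,1]
Step 5: ref 4 -> HIT, frames=[4,2,1]
Step 6: ref 4 -> HIT, frames=[4,2,1]
Step 7: ref 2 -> HIT, frames=[4,2,1]
Step 8: ref 5 -> FAULT, evict 1, frames=[4,2,5]
Step 9: ref 2 -> HIT, frames=[4,2,5]
Step 10: ref 1 -> FAULT, evict 4, frames=[1,2,5]
At step 10: evicted page 4

Answer: 4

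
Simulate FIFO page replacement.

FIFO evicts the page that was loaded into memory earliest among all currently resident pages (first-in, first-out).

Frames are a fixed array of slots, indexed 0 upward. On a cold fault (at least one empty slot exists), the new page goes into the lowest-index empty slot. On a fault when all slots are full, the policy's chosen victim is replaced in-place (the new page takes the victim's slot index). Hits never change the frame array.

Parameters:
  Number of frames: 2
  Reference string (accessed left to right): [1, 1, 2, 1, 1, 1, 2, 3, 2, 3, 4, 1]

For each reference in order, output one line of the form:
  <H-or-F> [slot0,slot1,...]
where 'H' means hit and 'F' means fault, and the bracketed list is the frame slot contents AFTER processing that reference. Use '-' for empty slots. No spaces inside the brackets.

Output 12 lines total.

F [1,-]
H [1,-]
F [1,2]
H [1,2]
H [1,2]
H [1,2]
H [1,2]
F [3,2]
H [3,2]
H [3,2]
F [3,4]
F [1,4]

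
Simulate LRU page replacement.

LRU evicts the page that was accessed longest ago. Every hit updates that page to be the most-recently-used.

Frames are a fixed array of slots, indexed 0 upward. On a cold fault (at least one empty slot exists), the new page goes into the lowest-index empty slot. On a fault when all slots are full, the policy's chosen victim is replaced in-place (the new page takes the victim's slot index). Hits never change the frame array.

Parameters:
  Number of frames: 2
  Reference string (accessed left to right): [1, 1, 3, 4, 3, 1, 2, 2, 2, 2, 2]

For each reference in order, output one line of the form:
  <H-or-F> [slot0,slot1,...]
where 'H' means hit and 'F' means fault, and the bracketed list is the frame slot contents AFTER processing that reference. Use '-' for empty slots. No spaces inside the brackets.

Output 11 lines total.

F [1,-]
H [1,-]
F [1,3]
F [4,3]
H [4,3]
F [1,3]
F [1,2]
H [1,2]
H [1,2]
H [1,2]
H [1,2]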